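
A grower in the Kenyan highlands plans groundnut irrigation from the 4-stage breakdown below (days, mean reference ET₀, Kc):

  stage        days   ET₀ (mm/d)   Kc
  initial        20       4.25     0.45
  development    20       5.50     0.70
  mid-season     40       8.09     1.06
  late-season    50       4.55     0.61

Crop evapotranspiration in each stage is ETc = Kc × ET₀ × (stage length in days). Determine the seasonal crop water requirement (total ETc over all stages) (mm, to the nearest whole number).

initial: 0.45 × 4.25 × 20 = 38.25 mm
development: 0.70 × 5.50 × 20 = 77.00 mm
mid-season: 1.06 × 8.09 × 40 = 343.02 mm
late-season: 0.61 × 4.55 × 50 = 138.78 mm
Seasonal total = 597.05 mm

597 mm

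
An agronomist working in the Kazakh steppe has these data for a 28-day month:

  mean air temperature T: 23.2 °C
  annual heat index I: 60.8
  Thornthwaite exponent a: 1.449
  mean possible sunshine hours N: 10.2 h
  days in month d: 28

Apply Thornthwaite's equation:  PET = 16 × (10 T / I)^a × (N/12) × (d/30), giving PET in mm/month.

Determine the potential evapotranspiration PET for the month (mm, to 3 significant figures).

10T/I = 10 × 23.2 / 60.8 = 3.8158
(10T/I)^a = 3.8158^1.449 = 6.9617
Uncorrected PET = 16 × 6.9617 = 111.387 mm
Correction = (N/12)(d/30) = (10.2/12)(28/30) = 0.7933
PET = 111.387 × 0.7933 = 88.363 mm/month

88.4 mm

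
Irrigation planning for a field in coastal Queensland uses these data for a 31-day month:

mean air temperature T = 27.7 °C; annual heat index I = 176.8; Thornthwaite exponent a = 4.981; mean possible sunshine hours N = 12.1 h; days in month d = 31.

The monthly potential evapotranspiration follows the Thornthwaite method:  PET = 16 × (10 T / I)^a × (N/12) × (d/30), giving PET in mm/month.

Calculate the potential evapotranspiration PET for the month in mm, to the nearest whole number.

156 mm

10T/I = 10 × 27.7 / 176.8 = 1.5667
(10T/I)^a = 1.5667^4.981 = 9.3589
Uncorrected PET = 16 × 9.3589 = 149.742 mm
Correction = (N/12)(d/30) = (12.1/12)(31/30) = 1.0419
PET = 149.742 × 1.0419 = 156.016 mm/month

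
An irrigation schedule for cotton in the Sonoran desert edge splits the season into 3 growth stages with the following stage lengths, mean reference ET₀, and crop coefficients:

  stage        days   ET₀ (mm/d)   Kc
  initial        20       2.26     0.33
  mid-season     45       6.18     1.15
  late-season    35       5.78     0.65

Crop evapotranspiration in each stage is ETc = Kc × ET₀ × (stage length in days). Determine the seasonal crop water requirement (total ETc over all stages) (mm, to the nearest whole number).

initial: 0.33 × 2.26 × 20 = 14.92 mm
mid-season: 1.15 × 6.18 × 45 = 319.82 mm
late-season: 0.65 × 5.78 × 35 = 131.50 mm
Seasonal total = 466.24 mm

466 mm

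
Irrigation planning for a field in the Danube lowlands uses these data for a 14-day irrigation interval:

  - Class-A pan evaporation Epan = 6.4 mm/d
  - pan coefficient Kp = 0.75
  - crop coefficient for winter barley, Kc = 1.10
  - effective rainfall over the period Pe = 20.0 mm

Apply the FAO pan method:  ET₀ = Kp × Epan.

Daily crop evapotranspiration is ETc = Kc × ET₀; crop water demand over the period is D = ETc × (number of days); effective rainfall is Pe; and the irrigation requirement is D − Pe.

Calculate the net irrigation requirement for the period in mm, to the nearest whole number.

ET₀ = 0.75 × 6.4 = 4.8000 mm/d
ETc = Kc × ET₀ = 1.10 × 4.8000 = 5.2800 mm/d
Crop demand D = ETc × 14 d = 5.2800 × 14 = 73.920 mm
D − Pe = 73.920 − 20.0 = 53.920 mm

54 mm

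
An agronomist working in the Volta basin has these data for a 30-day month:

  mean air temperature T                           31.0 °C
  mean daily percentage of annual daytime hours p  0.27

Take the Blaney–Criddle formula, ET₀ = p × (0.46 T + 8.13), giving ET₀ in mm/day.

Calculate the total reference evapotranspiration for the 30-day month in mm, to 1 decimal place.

ET₀ = 0.27 × (0.46 × 31.0 + 8.13) = 0.27 × 22.390 = 6.0453 mm/d
Monthly total = 6.0453 × 30 = 181.359 mm

181.4 mm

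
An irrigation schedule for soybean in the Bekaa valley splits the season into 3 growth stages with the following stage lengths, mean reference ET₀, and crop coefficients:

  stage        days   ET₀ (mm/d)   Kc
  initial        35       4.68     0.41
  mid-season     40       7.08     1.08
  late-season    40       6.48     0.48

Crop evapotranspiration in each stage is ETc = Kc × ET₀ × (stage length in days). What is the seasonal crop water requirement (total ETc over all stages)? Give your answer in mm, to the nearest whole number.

497 mm

initial: 0.41 × 4.68 × 35 = 67.16 mm
mid-season: 1.08 × 7.08 × 40 = 305.86 mm
late-season: 0.48 × 6.48 × 40 = 124.42 mm
Seasonal total = 497.44 mm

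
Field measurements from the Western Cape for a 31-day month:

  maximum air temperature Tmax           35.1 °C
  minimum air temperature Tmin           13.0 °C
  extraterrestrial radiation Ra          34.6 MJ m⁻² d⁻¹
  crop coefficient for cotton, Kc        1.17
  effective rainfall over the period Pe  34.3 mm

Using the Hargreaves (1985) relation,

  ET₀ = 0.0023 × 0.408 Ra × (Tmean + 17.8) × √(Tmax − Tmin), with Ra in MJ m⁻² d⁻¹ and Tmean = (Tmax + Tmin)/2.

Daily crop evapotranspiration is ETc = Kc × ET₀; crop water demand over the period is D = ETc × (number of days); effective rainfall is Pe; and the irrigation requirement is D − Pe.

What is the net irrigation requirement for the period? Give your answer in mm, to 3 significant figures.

Tmean = (35.1 + 13.0)/2 = 24.05 °C
0.408 Ra = 0.408 × 34.6 = 14.1168 mm/d equivalent
ET₀ = 0.0023 × 14.1168 × (24.05 + 17.8) × √22.1 = 0.0023 × 14.1168 × 41.85 × 4.7011 = 6.3879 mm/d
ETc = Kc × ET₀ = 1.17 × 6.3879 = 7.4738 mm/d
Crop demand D = ETc × 31 d = 7.4738 × 31 = 231.688 mm
D − Pe = 231.688 − 34.3 = 197.388 mm

197 mm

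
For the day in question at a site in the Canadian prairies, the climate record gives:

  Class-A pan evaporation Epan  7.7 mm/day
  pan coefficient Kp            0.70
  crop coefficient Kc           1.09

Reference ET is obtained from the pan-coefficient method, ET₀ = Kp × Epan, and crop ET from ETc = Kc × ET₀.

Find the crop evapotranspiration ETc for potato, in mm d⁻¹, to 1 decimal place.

ET₀ = 0.70 × 7.7 = 5.3900 mm/d
ETc = Kc × ET₀ = 1.09 × 5.3900 = 5.8751 mm/d

5.9 mm d⁻¹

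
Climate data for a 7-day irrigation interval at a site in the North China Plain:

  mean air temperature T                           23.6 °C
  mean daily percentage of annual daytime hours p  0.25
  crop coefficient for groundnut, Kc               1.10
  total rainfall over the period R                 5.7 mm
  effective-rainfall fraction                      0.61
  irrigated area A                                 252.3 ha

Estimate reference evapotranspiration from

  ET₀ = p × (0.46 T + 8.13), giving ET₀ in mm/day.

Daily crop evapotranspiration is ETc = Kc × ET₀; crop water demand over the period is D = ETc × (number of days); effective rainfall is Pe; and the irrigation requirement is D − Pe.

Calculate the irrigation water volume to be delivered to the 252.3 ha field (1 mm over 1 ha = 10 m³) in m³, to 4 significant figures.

ET₀ = 0.25 × (0.46 × 23.6 + 8.13) = 0.25 × 18.986 = 4.7465 mm/d
ETc = Kc × ET₀ = 1.10 × 4.7465 = 5.2212 mm/d
Crop demand D = ETc × 7 d = 5.2212 × 7 = 36.548 mm
Pe = 0.61 × 5.7 = 3.477 mm
D − Pe = 36.548 − 3.477 = 33.071 mm
Volume = 33.071 mm × 252.3 ha × 10 = 83438.1 m³

83440 m³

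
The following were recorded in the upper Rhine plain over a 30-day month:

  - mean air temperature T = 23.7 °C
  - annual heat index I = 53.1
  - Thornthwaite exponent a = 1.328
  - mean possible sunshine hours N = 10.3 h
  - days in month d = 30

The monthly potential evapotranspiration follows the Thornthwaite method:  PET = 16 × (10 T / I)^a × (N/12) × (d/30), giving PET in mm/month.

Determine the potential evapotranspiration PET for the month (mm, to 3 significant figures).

100 mm

10T/I = 10 × 23.7 / 53.1 = 4.4633
(10T/I)^a = 4.4633^1.328 = 7.2903
Uncorrected PET = 16 × 7.2903 = 116.645 mm
Correction = (N/12)(d/30) = (10.3/12)(30/30) = 0.8583
PET = 116.645 × 0.8583 = 100.116 mm/month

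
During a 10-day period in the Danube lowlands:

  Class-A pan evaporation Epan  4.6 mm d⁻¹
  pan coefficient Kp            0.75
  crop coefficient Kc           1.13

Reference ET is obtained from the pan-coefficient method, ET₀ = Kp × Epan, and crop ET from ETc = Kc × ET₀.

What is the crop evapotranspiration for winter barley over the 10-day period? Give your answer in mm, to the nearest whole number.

ET₀ = 0.75 × 4.6 = 3.4500 mm/d
ETc = Kc × ET₀ = 1.13 × 3.4500 = 3.8985 mm/d
Over 10 days: 3.8985 × 10 = 38.985 mm

39 mm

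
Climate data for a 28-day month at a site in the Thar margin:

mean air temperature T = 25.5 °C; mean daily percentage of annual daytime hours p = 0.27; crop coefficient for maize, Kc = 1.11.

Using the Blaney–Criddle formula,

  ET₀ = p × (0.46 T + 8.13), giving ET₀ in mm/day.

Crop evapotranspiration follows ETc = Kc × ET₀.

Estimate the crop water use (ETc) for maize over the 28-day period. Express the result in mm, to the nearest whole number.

167 mm

ET₀ = 0.27 × (0.46 × 25.5 + 8.13) = 0.27 × 19.860 = 5.3622 mm/d
ETc = Kc × ET₀ = 1.11 × 5.3622 = 5.9520 mm/d
Over 28 days: 5.9520 × 28 = 166.656 mm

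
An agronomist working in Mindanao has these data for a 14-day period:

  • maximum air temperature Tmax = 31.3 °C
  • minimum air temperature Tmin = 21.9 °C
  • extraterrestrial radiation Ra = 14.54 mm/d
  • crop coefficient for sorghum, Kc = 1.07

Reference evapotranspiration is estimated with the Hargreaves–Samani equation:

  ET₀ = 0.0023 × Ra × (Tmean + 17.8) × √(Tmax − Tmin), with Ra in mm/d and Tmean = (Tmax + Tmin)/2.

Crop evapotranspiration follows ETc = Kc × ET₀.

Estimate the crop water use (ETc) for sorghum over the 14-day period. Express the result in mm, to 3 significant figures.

68.2 mm

Tmean = (31.3 + 21.9)/2 = 26.60 °C
ET₀ = 0.0023 × 14.54 × (26.60 + 17.8) × √9.4 = 0.0023 × 14.54 × 44.40 × 3.0659 = 4.5523 mm/d
ETc = Kc × ET₀ = 1.07 × 4.5523 = 4.8710 mm/d
Over 14 days: 4.8710 × 14 = 68.194 mm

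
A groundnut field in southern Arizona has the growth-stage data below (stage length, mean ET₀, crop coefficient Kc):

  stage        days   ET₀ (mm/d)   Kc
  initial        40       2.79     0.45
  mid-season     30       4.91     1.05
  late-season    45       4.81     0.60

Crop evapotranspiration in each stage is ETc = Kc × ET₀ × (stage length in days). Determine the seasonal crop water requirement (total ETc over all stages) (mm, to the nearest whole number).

335 mm

initial: 0.45 × 2.79 × 40 = 50.22 mm
mid-season: 1.05 × 4.91 × 30 = 154.67 mm
late-season: 0.60 × 4.81 × 45 = 129.87 mm
Seasonal total = 334.76 mm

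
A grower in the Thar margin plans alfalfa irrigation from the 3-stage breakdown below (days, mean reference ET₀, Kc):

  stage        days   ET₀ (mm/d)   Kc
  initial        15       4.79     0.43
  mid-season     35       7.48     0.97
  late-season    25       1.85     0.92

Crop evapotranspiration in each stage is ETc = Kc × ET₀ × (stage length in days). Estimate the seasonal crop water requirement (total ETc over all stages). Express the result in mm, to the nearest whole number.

initial: 0.43 × 4.79 × 15 = 30.90 mm
mid-season: 0.97 × 7.48 × 35 = 253.95 mm
late-season: 0.92 × 1.85 × 25 = 42.55 mm
Seasonal total = 327.40 mm

327 mm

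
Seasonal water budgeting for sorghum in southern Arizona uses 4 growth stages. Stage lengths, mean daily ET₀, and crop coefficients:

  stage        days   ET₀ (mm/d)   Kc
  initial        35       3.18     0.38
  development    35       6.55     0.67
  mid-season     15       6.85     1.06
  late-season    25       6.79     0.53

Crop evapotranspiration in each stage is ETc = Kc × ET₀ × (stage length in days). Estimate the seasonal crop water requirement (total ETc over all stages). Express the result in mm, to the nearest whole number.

initial: 0.38 × 3.18 × 35 = 42.29 mm
development: 0.67 × 6.55 × 35 = 153.60 mm
mid-season: 1.06 × 6.85 × 15 = 108.92 mm
late-season: 0.53 × 6.79 × 25 = 89.97 mm
Seasonal total = 394.78 mm

395 mm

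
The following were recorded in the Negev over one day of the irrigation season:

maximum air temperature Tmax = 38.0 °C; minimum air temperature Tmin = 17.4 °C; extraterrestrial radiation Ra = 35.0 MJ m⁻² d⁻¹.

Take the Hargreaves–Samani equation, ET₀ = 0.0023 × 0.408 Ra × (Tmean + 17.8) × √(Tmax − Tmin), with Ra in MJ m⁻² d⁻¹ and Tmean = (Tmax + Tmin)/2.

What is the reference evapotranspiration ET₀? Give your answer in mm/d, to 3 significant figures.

Tmean = (38.0 + 17.4)/2 = 27.70 °C
0.408 Ra = 0.408 × 35.0 = 14.2800 mm/d equivalent
ET₀ = 0.0023 × 14.2800 × (27.70 + 17.8) × √20.6 = 0.0023 × 14.2800 × 45.50 × 4.5387 = 6.7826 mm/d

6.78 mm/d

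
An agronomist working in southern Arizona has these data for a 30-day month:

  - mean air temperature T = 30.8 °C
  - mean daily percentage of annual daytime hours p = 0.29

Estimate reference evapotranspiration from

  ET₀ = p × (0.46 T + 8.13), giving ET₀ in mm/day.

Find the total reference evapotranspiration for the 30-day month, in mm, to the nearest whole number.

194 mm

ET₀ = 0.29 × (0.46 × 30.8 + 8.13) = 0.29 × 22.298 = 6.4664 mm/d
Monthly total = 6.4664 × 30 = 193.992 mm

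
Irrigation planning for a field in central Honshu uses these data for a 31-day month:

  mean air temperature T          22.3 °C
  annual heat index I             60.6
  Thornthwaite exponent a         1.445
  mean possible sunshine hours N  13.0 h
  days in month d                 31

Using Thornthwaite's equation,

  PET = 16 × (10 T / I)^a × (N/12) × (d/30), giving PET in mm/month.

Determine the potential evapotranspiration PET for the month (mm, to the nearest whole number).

10T/I = 10 × 22.3 / 60.6 = 3.6799
(10T/I)^a = 3.6799^1.445 = 6.5710
Uncorrected PET = 16 × 6.5710 = 105.136 mm
Correction = (N/12)(d/30) = (13.0/12)(31/30) = 1.1194
PET = 105.136 × 1.1194 = 117.689 mm/month

118 mm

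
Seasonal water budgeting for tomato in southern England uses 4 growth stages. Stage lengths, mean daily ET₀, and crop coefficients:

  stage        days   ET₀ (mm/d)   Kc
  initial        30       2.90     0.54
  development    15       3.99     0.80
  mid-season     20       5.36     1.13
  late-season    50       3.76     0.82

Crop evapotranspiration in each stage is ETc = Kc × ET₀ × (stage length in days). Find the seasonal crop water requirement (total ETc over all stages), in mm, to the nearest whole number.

initial: 0.54 × 2.90 × 30 = 46.98 mm
development: 0.80 × 3.99 × 15 = 47.88 mm
mid-season: 1.13 × 5.36 × 20 = 121.14 mm
late-season: 0.82 × 3.76 × 50 = 154.16 mm
Seasonal total = 370.16 mm

370 mm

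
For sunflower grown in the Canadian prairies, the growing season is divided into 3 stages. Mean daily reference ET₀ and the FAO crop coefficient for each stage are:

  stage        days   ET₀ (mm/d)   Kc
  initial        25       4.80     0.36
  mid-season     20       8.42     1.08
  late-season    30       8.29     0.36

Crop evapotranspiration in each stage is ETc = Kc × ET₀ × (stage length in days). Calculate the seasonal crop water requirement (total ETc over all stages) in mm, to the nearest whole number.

initial: 0.36 × 4.80 × 25 = 43.20 mm
mid-season: 1.08 × 8.42 × 20 = 181.87 mm
late-season: 0.36 × 8.29 × 30 = 89.53 mm
Seasonal total = 314.60 mm

315 mm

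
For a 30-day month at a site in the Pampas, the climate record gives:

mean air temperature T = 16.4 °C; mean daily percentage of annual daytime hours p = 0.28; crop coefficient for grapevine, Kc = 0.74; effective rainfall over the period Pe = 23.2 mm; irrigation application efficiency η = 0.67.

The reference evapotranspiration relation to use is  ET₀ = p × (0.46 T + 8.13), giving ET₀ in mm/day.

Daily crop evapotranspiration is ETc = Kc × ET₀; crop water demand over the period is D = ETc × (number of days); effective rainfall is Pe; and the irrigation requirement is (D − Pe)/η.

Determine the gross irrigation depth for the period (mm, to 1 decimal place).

110.8 mm

ET₀ = 0.28 × (0.46 × 16.4 + 8.13) = 0.28 × 15.674 = 4.3887 mm/d
ETc = Kc × ET₀ = 0.74 × 4.3887 = 3.2476 mm/d
Crop demand D = ETc × 30 d = 3.2476 × 30 = 97.428 mm
D − Pe = 97.428 − 23.2 = 74.228 mm
Gross irrigation = 74.228 / 0.67 = 110.788 mm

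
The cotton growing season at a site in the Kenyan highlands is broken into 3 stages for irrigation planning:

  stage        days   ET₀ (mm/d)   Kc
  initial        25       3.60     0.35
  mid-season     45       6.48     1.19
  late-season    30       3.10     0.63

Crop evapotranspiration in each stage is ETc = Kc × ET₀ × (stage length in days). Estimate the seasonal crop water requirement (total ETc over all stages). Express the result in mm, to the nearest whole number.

initial: 0.35 × 3.60 × 25 = 31.50 mm
mid-season: 1.19 × 6.48 × 45 = 347.00 mm
late-season: 0.63 × 3.10 × 30 = 58.59 mm
Seasonal total = 437.09 mm

437 mm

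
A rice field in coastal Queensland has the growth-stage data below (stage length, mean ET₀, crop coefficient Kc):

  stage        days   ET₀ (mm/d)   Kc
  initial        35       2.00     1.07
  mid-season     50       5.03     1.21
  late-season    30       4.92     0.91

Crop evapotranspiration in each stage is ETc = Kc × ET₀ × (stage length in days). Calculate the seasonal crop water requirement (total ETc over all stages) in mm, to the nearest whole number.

initial: 1.07 × 2.00 × 35 = 74.90 mm
mid-season: 1.21 × 5.03 × 50 = 304.32 mm
late-season: 0.91 × 4.92 × 30 = 134.32 mm
Seasonal total = 513.54 mm

514 mm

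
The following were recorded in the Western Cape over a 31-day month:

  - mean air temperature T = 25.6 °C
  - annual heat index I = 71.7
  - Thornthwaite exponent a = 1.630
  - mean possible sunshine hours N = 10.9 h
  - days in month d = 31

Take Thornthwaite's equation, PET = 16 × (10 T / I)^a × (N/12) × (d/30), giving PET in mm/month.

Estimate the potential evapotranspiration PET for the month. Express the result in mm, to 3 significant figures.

10T/I = 10 × 25.6 / 71.7 = 3.5704
(10T/I)^a = 3.5704^1.630 = 7.9603
Uncorrected PET = 16 × 7.9603 = 127.365 mm
Correction = (N/12)(d/30) = (10.9/12)(31/30) = 0.9386
PET = 127.365 × 0.9386 = 119.545 mm/month

120 mm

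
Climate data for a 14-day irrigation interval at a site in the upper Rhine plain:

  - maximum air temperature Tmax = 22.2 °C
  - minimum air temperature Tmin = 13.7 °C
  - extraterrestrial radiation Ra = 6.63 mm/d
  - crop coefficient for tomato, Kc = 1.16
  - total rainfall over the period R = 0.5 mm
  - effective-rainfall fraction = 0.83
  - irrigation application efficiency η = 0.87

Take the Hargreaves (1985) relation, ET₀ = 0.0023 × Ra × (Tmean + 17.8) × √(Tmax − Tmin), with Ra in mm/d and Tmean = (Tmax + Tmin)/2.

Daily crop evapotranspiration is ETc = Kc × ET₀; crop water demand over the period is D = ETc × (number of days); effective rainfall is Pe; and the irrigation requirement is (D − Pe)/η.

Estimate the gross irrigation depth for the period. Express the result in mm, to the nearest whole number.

Tmean = (22.2 + 13.7)/2 = 17.95 °C
ET₀ = 0.0023 × 6.63 × (17.95 + 17.8) × √8.5 = 0.0023 × 6.63 × 35.75 × 2.9155 = 1.5894 mm/d
ETc = Kc × ET₀ = 1.16 × 1.5894 = 1.8437 mm/d
Crop demand D = ETc × 14 d = 1.8437 × 14 = 25.812 mm
Pe = 0.83 × 0.5 = 0.415 mm
D − Pe = 25.812 − 0.415 = 25.397 mm
Gross irrigation = 25.397 / 0.87 = 29.192 mm

29 mm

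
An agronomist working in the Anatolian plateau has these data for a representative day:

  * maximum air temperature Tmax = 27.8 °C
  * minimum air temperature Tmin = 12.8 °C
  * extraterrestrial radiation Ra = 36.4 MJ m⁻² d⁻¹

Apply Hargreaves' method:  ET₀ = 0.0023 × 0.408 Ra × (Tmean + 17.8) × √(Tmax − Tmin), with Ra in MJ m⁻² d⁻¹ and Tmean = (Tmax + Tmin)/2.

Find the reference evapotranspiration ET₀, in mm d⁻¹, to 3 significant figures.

5.04 mm d⁻¹

Tmean = (27.8 + 12.8)/2 = 20.30 °C
0.408 Ra = 0.408 × 36.4 = 14.8512 mm/d equivalent
ET₀ = 0.0023 × 14.8512 × (20.30 + 17.8) × √15.0 = 0.0023 × 14.8512 × 38.10 × 3.8730 = 5.0404 mm/d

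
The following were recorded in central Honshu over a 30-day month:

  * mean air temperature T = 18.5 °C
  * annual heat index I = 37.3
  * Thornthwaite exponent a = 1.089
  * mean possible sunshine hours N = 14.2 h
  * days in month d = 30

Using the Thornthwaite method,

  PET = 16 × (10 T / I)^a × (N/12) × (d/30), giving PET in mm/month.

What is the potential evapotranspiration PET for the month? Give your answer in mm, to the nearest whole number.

108 mm

10T/I = 10 × 18.5 / 37.3 = 4.9598
(10T/I)^a = 4.9598^1.089 = 5.7195
Uncorrected PET = 16 × 5.7195 = 91.512 mm
Correction = (N/12)(d/30) = (14.2/12)(30/30) = 1.1833
PET = 91.512 × 1.1833 = 108.286 mm/month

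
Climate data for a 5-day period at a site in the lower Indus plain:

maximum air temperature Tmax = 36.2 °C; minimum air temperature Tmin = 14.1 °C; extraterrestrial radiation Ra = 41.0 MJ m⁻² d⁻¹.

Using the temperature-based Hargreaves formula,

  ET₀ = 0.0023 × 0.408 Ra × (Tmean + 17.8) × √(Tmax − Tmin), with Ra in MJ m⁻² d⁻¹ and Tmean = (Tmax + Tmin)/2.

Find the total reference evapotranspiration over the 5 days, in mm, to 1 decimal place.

38.8 mm

Tmean = (36.2 + 14.1)/2 = 25.15 °C
0.408 Ra = 0.408 × 41.0 = 16.7280 mm/d equivalent
ET₀ = 0.0023 × 16.7280 × (25.15 + 17.8) × √22.1 = 0.0023 × 16.7280 × 42.95 × 4.7011 = 7.7685 mm/d
Over 5 days: 7.7685 × 5 = 38.843 mm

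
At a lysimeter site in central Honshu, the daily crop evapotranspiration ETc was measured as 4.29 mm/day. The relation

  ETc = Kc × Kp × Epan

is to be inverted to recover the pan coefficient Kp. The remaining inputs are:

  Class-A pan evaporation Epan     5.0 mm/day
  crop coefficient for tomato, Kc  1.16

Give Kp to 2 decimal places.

0.74

ETc = Kc × Kp × Epan  ⇒  Kp = ETc / (Kc × Epan)
Kp = 4.29 / (1.16 × 5.0) = 4.29 / 5.800 = 0.7397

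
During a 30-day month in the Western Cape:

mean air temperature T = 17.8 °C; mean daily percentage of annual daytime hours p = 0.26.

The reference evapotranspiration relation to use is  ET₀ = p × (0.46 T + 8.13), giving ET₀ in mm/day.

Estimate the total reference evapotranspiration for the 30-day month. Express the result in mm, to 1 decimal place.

127.3 mm

ET₀ = 0.26 × (0.46 × 17.8 + 8.13) = 0.26 × 16.318 = 4.2427 mm/d
Monthly total = 4.2427 × 30 = 127.281 mm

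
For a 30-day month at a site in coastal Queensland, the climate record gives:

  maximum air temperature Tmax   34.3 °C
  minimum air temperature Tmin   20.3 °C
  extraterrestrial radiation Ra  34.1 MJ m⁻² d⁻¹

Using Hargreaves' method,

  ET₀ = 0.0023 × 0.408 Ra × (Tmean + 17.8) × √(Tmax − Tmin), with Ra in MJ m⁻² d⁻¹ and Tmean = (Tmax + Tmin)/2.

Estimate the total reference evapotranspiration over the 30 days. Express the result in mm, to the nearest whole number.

162 mm

Tmean = (34.3 + 20.3)/2 = 27.30 °C
0.408 Ra = 0.408 × 34.1 = 13.9128 mm/d equivalent
ET₀ = 0.0023 × 13.9128 × (27.30 + 17.8) × √14.0 = 0.0023 × 13.9128 × 45.10 × 3.7417 = 5.3999 mm/d
Over 30 days: 5.3999 × 30 = 161.997 mm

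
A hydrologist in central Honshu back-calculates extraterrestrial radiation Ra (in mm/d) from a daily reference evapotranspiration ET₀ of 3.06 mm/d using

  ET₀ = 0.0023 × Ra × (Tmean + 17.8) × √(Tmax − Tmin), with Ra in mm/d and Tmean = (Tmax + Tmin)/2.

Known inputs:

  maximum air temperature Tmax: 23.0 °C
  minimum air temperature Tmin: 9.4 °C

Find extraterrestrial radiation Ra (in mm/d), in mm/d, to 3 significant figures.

Tmean = 16.20 °C; √ΔT = 3.6878
Ra = ET₀ / [0.0023 × (Tmean+17.8) × √ΔT] = 3.06 / (0.0023 × 34.00 × 3.6878) = 10.611 mm/d

10.6 mm/d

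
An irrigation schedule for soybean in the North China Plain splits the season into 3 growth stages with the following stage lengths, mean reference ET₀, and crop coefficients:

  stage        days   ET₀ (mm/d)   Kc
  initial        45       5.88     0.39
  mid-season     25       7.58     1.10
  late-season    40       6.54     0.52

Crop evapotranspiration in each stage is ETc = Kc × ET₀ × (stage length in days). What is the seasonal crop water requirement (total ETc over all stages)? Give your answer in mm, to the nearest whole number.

448 mm

initial: 0.39 × 5.88 × 45 = 103.19 mm
mid-season: 1.10 × 7.58 × 25 = 208.45 mm
late-season: 0.52 × 6.54 × 40 = 136.03 mm
Seasonal total = 447.67 mm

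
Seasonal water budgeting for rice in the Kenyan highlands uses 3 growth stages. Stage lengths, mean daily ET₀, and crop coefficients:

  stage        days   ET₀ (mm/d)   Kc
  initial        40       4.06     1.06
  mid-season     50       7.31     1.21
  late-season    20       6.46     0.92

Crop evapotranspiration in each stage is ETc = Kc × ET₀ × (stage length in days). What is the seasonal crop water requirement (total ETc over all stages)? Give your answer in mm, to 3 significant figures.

733 mm

initial: 1.06 × 4.06 × 40 = 172.14 mm
mid-season: 1.21 × 7.31 × 50 = 442.26 mm
late-season: 0.92 × 6.46 × 20 = 118.86 mm
Seasonal total = 733.26 mm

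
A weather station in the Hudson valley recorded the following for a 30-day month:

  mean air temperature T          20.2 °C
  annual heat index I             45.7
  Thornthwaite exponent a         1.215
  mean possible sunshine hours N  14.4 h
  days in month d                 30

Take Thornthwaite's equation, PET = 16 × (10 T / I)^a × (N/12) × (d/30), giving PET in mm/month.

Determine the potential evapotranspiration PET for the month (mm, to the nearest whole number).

117 mm

10T/I = 10 × 20.2 / 45.7 = 4.4201
(10T/I)^a = 4.4201^1.215 = 6.0842
Uncorrected PET = 16 × 6.0842 = 97.347 mm
Correction = (N/12)(d/30) = (14.4/12)(30/30) = 1.2000
PET = 97.347 × 1.2000 = 116.816 mm/month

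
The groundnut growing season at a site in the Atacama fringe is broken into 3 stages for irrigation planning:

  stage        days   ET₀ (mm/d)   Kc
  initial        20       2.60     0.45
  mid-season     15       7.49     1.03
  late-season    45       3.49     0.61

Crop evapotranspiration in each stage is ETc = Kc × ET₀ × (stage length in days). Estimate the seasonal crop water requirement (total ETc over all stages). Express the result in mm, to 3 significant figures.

235 mm

initial: 0.45 × 2.60 × 20 = 23.40 mm
mid-season: 1.03 × 7.49 × 15 = 115.72 mm
late-season: 0.61 × 3.49 × 45 = 95.80 mm
Seasonal total = 234.92 mm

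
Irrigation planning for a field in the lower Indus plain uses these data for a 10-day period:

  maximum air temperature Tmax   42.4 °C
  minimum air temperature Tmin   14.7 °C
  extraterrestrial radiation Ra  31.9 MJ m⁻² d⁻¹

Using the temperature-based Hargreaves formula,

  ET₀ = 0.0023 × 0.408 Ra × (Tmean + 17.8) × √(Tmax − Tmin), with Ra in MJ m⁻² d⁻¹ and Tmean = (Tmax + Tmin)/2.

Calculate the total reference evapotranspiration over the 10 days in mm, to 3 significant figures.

73.0 mm

Tmean = (42.4 + 14.7)/2 = 28.55 °C
0.408 Ra = 0.408 × 31.9 = 13.0152 mm/d equivalent
ET₀ = 0.0023 × 13.0152 × (28.55 + 17.8) × √27.7 = 0.0023 × 13.0152 × 46.35 × 5.2631 = 7.3025 mm/d
Over 10 days: 7.3025 × 10 = 73.025 mm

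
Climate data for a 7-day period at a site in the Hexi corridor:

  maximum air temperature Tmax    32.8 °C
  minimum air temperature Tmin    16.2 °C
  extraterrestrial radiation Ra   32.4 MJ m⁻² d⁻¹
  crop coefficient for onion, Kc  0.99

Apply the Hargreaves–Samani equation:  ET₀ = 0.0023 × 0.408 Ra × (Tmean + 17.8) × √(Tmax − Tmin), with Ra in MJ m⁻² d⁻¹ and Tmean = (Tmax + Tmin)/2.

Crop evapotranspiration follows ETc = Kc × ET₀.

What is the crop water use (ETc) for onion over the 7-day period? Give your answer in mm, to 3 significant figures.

Tmean = (32.8 + 16.2)/2 = 24.50 °C
0.408 Ra = 0.408 × 32.4 = 13.2192 mm/d equivalent
ET₀ = 0.0023 × 13.2192 × (24.50 + 17.8) × √16.6 = 0.0023 × 13.2192 × 42.30 × 4.0743 = 5.2399 mm/d
ETc = Kc × ET₀ = 0.99 × 5.2399 = 5.1875 mm/d
Over 7 days: 5.1875 × 7 = 36.313 mm

36.3 mm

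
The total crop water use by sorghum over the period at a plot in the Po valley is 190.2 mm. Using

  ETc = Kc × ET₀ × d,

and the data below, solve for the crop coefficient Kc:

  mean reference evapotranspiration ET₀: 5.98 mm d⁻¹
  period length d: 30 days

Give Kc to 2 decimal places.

ETc = Kc × ET₀ × d  ⇒  Kc = ETc / (ET₀ × d)
Kc = 190.2 / (5.98 × 30) = 190.2 / 179.40 = 1.0602

1.06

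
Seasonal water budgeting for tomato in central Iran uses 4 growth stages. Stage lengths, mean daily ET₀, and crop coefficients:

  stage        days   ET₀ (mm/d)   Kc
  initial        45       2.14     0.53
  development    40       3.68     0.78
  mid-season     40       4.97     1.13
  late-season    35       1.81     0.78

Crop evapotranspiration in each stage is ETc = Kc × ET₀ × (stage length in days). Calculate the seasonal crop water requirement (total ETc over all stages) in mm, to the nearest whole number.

initial: 0.53 × 2.14 × 45 = 51.04 mm
development: 0.78 × 3.68 × 40 = 114.82 mm
mid-season: 1.13 × 4.97 × 40 = 224.64 mm
late-season: 0.78 × 1.81 × 35 = 49.41 mm
Seasonal total = 439.91 mm

440 mm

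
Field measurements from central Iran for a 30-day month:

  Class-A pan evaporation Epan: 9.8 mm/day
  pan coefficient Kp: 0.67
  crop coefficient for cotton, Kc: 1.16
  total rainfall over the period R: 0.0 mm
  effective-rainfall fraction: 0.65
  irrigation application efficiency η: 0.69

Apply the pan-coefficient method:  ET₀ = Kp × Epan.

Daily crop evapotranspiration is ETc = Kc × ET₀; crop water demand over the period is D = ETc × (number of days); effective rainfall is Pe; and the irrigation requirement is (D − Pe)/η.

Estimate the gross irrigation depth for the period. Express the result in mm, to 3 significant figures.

331 mm

ET₀ = 0.67 × 9.8 = 6.5660 mm/d
ETc = Kc × ET₀ = 1.16 × 6.5660 = 7.6166 mm/d
Crop demand D = ETc × 30 d = 7.6166 × 30 = 228.498 mm
Pe = 0.65 × 0.0 = 0.000 mm
D − Pe = 228.498 − 0.000 = 228.498 mm
Gross irrigation = 228.498 / 0.69 = 331.157 mm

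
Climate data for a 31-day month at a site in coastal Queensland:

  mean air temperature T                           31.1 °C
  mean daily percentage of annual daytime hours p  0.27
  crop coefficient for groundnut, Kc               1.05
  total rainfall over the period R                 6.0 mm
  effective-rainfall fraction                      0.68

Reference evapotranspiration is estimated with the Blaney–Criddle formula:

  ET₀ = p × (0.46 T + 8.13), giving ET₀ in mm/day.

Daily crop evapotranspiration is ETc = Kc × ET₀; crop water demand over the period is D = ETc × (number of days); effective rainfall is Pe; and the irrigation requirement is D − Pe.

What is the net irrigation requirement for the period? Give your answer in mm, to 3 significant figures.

ET₀ = 0.27 × (0.46 × 31.1 + 8.13) = 0.27 × 22.436 = 6.0577 mm/d
ETc = Kc × ET₀ = 1.05 × 6.0577 = 6.3606 mm/d
Crop demand D = ETc × 31 d = 6.3606 × 31 = 197.179 mm
Pe = 0.68 × 6.0 = 4.080 mm
D − Pe = 197.179 − 4.080 = 193.099 mm

193 mm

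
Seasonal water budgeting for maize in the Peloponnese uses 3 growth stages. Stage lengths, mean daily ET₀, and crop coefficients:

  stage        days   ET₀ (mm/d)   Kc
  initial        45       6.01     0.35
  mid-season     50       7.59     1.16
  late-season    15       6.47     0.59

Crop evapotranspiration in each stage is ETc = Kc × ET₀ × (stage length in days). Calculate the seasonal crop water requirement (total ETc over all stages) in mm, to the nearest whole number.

592 mm

initial: 0.35 × 6.01 × 45 = 94.66 mm
mid-season: 1.16 × 7.59 × 50 = 440.22 mm
late-season: 0.59 × 6.47 × 15 = 57.26 mm
Seasonal total = 592.14 mm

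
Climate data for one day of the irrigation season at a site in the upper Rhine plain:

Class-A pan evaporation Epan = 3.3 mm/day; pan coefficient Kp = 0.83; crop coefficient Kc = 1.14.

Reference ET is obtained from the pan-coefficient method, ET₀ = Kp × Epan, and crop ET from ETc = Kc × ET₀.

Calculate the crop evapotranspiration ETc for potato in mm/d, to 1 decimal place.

3.1 mm/d

ET₀ = 0.83 × 3.3 = 2.7390 mm/d
ETc = Kc × ET₀ = 1.14 × 2.7390 = 3.1225 mm/d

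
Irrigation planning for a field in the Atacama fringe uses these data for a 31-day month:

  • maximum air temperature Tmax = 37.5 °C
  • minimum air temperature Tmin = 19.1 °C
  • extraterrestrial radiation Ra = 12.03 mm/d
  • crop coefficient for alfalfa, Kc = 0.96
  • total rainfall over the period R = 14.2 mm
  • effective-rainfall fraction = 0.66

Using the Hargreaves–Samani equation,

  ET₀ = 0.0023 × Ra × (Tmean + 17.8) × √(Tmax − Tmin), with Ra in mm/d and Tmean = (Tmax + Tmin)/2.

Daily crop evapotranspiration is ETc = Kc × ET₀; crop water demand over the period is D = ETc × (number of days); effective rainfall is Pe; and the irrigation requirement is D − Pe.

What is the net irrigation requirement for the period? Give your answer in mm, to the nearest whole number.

153 mm

Tmean = (37.5 + 19.1)/2 = 28.30 °C
ET₀ = 0.0023 × 12.03 × (28.30 + 17.8) × √18.4 = 0.0023 × 12.03 × 46.10 × 4.2895 = 5.4714 mm/d
ETc = Kc × ET₀ = 0.96 × 5.4714 = 5.2525 mm/d
Crop demand D = ETc × 31 d = 5.2525 × 31 = 162.828 mm
Pe = 0.66 × 14.2 = 9.372 mm
D − Pe = 162.828 − 9.372 = 153.456 mm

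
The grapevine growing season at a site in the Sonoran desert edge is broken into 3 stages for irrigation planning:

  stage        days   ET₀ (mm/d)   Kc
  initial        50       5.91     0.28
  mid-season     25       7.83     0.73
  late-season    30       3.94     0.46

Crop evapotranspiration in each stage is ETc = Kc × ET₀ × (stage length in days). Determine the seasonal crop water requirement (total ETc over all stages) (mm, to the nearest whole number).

280 mm

initial: 0.28 × 5.91 × 50 = 82.74 mm
mid-season: 0.73 × 7.83 × 25 = 142.90 mm
late-season: 0.46 × 3.94 × 30 = 54.37 mm
Seasonal total = 280.01 mm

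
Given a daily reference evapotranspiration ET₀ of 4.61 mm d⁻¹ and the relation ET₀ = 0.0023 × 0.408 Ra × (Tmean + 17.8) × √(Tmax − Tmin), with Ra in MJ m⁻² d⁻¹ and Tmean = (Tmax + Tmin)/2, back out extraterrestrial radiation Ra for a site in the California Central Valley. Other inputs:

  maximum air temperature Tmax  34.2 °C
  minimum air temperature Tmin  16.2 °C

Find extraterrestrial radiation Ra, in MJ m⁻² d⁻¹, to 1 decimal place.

Tmean = (34.2+16.2)/2 = 25.20 °C; ΔT = 18.0
Ra = ET₀ / [0.0023 × 0.408 × (Tmean+17.8) × √ΔT]
   = 4.61 / (0.0023 × 0.408 × 43.00 × 4.2426) = 26.929 MJ m⁻² d⁻¹

26.9 MJ m⁻² d⁻¹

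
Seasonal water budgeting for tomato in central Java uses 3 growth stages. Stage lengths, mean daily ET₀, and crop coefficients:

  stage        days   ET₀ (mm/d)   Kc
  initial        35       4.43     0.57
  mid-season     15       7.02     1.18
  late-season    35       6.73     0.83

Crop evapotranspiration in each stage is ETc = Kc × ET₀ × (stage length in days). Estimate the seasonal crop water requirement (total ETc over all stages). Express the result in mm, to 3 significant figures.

initial: 0.57 × 4.43 × 35 = 88.38 mm
mid-season: 1.18 × 7.02 × 15 = 124.25 mm
late-season: 0.83 × 6.73 × 35 = 195.51 mm
Seasonal total = 408.14 mm

408 mm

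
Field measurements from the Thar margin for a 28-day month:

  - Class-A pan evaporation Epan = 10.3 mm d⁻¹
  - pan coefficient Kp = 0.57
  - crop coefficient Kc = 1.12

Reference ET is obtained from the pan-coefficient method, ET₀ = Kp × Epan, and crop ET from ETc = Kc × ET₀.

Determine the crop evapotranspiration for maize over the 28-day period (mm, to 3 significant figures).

ET₀ = 0.57 × 10.3 = 5.8710 mm/d
ETc = Kc × ET₀ = 1.12 × 5.8710 = 6.5755 mm/d
Over 28 days: 6.5755 × 28 = 184.114 mm

184 mm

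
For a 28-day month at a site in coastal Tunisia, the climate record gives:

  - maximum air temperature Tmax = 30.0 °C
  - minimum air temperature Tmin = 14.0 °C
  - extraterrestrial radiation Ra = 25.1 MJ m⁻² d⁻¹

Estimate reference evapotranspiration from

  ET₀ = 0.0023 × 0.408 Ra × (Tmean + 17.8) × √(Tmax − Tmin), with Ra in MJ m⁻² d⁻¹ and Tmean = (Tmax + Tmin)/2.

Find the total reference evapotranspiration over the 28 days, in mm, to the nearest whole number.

105 mm

Tmean = (30.0 + 14.0)/2 = 22.00 °C
0.408 Ra = 0.408 × 25.1 = 10.2408 mm/d equivalent
ET₀ = 0.0023 × 10.2408 × (22.00 + 17.8) × √16.0 = 0.0023 × 10.2408 × 39.80 × 4.0000 = 3.7498 mm/d
Over 28 days: 3.7498 × 28 = 104.994 mm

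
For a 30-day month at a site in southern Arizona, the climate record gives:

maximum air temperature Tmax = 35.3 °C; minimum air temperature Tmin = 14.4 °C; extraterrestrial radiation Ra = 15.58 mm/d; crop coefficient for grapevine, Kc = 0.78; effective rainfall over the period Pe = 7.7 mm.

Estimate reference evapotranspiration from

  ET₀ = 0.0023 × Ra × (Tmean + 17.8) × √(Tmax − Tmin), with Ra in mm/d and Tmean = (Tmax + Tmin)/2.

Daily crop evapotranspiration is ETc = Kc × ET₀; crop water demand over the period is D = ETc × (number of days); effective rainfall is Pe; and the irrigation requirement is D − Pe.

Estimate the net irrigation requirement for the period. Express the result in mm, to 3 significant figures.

Tmean = (35.3 + 14.4)/2 = 24.85 °C
ET₀ = 0.0023 × 15.58 × (24.85 + 17.8) × √20.9 = 0.0023 × 15.58 × 42.65 × 4.5717 = 6.9870 mm/d
ETc = Kc × ET₀ = 0.78 × 6.9870 = 5.4499 mm/d
Crop demand D = ETc × 30 d = 5.4499 × 30 = 163.497 mm
D − Pe = 163.497 − 7.7 = 155.797 mm

156 mm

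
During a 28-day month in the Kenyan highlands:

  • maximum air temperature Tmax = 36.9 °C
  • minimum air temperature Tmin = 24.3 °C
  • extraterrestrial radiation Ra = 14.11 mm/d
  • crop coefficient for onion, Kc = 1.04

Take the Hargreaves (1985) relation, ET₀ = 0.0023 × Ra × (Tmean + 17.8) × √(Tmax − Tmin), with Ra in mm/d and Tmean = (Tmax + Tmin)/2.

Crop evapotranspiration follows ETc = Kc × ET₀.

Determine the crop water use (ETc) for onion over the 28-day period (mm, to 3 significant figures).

Tmean = (36.9 + 24.3)/2 = 30.60 °C
ET₀ = 0.0023 × 14.11 × (30.60 + 17.8) × √12.6 = 0.0023 × 14.11 × 48.40 × 3.5496 = 5.5754 mm/d
ETc = Kc × ET₀ = 1.04 × 5.5754 = 5.7984 mm/d
Over 28 days: 5.7984 × 28 = 162.355 mm

162 mm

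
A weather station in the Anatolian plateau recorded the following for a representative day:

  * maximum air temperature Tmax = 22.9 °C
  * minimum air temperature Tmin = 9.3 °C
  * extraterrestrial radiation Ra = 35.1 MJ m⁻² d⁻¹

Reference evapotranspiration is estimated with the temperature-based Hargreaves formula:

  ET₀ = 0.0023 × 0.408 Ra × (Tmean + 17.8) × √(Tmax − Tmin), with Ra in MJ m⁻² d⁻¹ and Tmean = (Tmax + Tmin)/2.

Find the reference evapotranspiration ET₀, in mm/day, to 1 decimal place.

4.1 mm/day

Tmean = (22.9 + 9.3)/2 = 16.10 °C
0.408 Ra = 0.408 × 35.1 = 14.3208 mm/d equivalent
ET₀ = 0.0023 × 14.3208 × (16.10 + 17.8) × √13.6 = 0.0023 × 14.3208 × 33.90 × 3.6878 = 4.1178 mm/d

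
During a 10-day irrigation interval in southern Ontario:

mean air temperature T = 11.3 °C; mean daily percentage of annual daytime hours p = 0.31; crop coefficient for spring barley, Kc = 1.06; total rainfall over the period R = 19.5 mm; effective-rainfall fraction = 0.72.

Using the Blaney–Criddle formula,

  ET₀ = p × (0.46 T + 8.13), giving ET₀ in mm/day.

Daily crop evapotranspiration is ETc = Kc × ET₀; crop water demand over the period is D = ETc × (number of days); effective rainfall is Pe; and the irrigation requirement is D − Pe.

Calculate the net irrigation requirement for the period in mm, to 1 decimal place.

ET₀ = 0.31 × (0.46 × 11.3 + 8.13) = 0.31 × 13.328 = 4.1317 mm/d
ETc = Kc × ET₀ = 1.06 × 4.1317 = 4.3796 mm/d
Crop demand D = ETc × 10 d = 4.3796 × 10 = 43.796 mm
Pe = 0.72 × 19.5 = 14.040 mm
D − Pe = 43.796 − 14.040 = 29.756 mm

29.8 mm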